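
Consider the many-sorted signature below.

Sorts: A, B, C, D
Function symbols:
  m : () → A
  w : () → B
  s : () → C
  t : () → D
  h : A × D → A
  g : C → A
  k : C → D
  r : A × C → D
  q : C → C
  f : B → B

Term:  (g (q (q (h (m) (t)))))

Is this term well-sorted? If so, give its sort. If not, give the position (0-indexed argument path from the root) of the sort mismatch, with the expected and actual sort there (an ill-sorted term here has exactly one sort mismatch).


ill-sorted at position [0, 0, 0]: expected C, got A

        (m) : A
        (t) : D
      (h (m) (t)) : A
    (q (h (m) (t))) : ✗ arg 0 at [0, 0, 0] has sort A, expected C


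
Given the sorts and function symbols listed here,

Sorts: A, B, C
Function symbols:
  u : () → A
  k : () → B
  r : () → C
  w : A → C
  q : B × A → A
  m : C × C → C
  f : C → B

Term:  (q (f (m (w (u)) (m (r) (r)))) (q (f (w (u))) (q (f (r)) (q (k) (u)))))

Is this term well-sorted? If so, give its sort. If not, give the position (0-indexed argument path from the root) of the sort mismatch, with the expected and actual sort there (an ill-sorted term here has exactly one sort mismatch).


        (u) : A
      (w (u)) : C
        (r) : C
        (r) : C
      (m (r) (r)) : C
    (m (w (u)) (m (r) (r))) : C
  (f (m (w (u)) (m (r) (r)))) : B
        (u) : A
      (w (u)) : C
    (f (w (u))) : B
        (r) : C
      (f (r)) : B
        (k) : B
        (u) : A
      (q (k) (u)) : A
    (q (f (r)) (q (k) (u))) : A
  (q (f (w (u))) (q (f (r)) (q (k) (u)))) : A
(q (f (m (w (u)) (m (r) (r)))) (q (f (w (u))) (q (f (r)) (q (k) (u))))) : A

well-sorted; sort = A


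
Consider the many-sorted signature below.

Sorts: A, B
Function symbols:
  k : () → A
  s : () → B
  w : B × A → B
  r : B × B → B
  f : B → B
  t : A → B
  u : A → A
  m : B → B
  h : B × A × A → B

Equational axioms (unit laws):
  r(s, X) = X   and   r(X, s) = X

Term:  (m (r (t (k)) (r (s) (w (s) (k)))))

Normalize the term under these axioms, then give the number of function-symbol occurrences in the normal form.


1. (m (r (t (k)) (r (s) (w (s) (k)))))  →  (m (r (t (k)) (w (s) (k))))
normal form: (m (r (t (k)) (w (s) (k))))

size = 7


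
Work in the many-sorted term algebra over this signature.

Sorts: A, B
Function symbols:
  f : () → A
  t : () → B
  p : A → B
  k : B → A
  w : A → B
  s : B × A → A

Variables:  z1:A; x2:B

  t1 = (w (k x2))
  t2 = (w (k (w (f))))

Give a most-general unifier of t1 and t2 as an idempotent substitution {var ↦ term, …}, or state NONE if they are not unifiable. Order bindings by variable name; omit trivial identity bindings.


{x2 ↦ (w (f))}


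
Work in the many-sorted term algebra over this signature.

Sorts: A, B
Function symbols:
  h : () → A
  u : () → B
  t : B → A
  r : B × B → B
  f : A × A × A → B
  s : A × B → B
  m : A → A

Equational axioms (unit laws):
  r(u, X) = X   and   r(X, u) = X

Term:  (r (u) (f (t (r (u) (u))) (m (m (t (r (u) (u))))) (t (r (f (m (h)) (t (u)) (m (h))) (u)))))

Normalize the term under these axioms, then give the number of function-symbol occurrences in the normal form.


1. (r (u) (f (t (r (u) (u))) (m (m (t (r (u) (u))))) (t (r (f (m (h)) (t (u)) (m (h))) (u)))))  →  (f (t (r (u) (u))) (m (m (t (r (u) (u))))) (t (r (f (m (h)) (t (u)) (m (h))) (u))))
2. (f (t (r (u) (u))) (m (m (t (r (u) (u))))) (t (r (f (m (h)) (t (u)) (m (h))) (u))))  →  (f (t (u)) (m (m (t (r (u) (u))))) (t (r (f (m (h)) (t (u)) (m (h))) (u))))
3. (f (t (u)) (m (m (t (r (u) (u))))) (t (r (f (m (h)) (t (u)) (m (h))) (u))))  →  (f (t (u)) (m (m (t (u)))) (t (r (f (m (h)) (t (u)) (m (h))) (u))))
4. (f (t (u)) (m (m (t (u)))) (t (r (f (m (h)) (t (u)) (m (h))) (u))))  →  (f (t (u)) (m (m (t (u)))) (t (f (m (h)) (t (u)) (m (h)))))
normal form: (f (t (u)) (m (m (t (u)))) (t (f (m (h)) (t (u)) (m (h)))))

size = 15


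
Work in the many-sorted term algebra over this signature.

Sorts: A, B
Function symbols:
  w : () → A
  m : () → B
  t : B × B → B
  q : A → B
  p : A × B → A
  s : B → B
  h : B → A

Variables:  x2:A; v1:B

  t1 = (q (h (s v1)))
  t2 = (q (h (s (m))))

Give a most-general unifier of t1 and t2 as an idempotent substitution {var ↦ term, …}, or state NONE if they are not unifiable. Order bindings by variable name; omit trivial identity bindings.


{v1 ↦ (m)}


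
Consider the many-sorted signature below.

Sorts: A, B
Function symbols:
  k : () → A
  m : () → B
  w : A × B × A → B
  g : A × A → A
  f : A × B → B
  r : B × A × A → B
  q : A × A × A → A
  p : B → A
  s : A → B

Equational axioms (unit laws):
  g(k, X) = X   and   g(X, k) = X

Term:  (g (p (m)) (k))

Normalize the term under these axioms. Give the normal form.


normal form = (p (m))

1. (g (p (m)) (k))  →  (p (m))


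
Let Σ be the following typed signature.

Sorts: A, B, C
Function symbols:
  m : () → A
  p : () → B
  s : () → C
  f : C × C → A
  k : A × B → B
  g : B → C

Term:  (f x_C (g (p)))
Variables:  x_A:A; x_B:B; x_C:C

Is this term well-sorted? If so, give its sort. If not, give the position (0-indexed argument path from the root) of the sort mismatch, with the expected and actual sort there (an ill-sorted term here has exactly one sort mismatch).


well-sorted; sort = A

  x_C : C
    (p) : B
  (g (p)) : C
(f x_C (g (p))) : A


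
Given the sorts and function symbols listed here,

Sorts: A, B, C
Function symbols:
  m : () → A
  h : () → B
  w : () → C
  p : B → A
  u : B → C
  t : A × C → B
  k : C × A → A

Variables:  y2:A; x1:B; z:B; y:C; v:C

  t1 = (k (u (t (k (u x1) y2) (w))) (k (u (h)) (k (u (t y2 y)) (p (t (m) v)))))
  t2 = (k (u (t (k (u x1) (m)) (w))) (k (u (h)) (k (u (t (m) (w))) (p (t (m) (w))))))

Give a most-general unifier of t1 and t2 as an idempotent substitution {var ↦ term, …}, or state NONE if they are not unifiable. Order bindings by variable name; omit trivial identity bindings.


{v ↦ (w), y ↦ (w), y2 ↦ (m)}


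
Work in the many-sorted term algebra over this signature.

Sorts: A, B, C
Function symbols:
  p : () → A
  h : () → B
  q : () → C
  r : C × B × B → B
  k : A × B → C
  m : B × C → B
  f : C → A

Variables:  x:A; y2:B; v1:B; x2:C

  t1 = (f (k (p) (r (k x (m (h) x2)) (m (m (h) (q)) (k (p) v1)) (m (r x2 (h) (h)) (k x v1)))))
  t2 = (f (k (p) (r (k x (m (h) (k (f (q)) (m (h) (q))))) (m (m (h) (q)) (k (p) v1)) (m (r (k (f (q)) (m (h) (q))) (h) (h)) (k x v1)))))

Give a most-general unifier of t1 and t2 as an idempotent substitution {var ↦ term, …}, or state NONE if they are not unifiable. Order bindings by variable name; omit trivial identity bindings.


{x2 ↦ (k (f (q)) (m (h) (q)))}


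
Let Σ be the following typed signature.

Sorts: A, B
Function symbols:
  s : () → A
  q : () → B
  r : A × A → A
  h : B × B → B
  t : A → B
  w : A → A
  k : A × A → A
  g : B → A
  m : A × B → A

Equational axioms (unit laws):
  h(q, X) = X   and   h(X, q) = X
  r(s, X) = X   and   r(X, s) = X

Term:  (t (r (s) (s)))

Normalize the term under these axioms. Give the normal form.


1. (t (r (s) (s)))  →  (t (s))

normal form = (t (s))


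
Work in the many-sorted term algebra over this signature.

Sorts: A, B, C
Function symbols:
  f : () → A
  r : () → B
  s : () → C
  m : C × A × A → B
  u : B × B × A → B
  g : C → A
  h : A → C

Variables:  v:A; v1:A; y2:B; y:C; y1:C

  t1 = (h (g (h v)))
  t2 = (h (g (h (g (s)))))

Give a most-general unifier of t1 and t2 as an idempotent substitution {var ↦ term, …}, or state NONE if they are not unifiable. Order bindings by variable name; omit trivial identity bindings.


{v ↦ (g (s))}


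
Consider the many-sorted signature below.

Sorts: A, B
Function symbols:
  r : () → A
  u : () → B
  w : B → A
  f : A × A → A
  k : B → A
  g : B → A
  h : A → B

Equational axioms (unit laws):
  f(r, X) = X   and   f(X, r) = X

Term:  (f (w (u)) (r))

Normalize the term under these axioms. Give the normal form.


1. (f (w (u)) (r))  →  (w (u))

normal form = (w (u))


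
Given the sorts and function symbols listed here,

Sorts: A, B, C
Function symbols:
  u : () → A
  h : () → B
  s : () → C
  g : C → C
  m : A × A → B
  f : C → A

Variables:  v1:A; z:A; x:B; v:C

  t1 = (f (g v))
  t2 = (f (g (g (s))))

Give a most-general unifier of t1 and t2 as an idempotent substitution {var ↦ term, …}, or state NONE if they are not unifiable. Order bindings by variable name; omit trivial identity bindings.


{v ↦ (g (s))}


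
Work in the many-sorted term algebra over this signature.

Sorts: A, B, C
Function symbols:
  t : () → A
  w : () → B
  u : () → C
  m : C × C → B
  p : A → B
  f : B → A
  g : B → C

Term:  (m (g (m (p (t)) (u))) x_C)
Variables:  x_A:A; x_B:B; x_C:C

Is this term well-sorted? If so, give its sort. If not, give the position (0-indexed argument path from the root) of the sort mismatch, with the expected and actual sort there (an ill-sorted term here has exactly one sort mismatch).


        (t) : A
      (p (t)) : B
      (u) : C
    (m (p (t)) (u)) : ✗ arg 0 at [0, 0, 0] has sort B, expected C
  x_C : C

ill-sorted at position [0, 0, 0]: expected C, got B


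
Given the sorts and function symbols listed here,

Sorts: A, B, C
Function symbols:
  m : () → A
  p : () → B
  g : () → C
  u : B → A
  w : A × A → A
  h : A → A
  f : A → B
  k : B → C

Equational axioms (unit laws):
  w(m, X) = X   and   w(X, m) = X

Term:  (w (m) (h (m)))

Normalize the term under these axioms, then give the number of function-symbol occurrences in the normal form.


1. (w (m) (h (m)))  →  (h (m))
normal form: (h (m))

size = 2


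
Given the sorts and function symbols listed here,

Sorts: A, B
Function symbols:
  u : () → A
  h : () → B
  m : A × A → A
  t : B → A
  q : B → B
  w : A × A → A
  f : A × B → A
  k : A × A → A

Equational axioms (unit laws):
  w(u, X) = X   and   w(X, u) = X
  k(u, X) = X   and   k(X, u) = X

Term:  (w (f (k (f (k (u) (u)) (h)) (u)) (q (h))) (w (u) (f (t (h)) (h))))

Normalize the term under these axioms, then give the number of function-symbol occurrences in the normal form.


1. (w (f (k (f (k (u) (u)) (h)) (u)) (q (h))) (w (u) (f (t (h)) (h))))  →  (w (f (f (k (u) (u)) (h)) (q (h))) (w (u) (f (t (h)) (h))))
2. (w (f (f (k (u) (u)) (h)) (q (h))) (w (u) (f (t (h)) (h))))  →  (w (f (f (u) (h)) (q (h))) (w (u) (f (t (h)) (h))))
3. (w (f (f (u) (h)) (q (h))) (w (u) (f (t (h)) (h))))  →  (w (f (f (u) (h)) (q (h))) (f (t (h)) (h)))
normal form: (w (f (f (u) (h)) (q (h))) (f (t (h)) (h)))

size = 11


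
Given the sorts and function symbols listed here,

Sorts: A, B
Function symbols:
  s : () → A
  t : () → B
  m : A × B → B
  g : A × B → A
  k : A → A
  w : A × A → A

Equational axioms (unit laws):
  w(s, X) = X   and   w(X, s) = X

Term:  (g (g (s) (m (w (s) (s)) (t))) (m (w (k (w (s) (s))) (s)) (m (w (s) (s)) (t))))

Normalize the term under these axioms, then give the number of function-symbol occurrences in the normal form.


size = 12

1. (g (g (s) (m (w (s) (s)) (t))) (m (w (k (w (s) (s))) (s)) (m (w (s) (s)) (t))))  →  (g (g (s) (m (s) (t))) (m (w (k (w (s) (s))) (s)) (m (w (s) (s)) (t))))
2. (g (g (s) (m (s) (t))) (m (w (k (w (s) (s))) (s)) (m (w (s) (s)) (t))))  →  (g (g (s) (m (s) (t))) (m (k (w (s) (s))) (m (w (s) (s)) (t))))
3. (g (g (s) (m (s) (t))) (m (k (w (s) (s))) (m (w (s) (s)) (t))))  →  (g (g (s) (m (s) (t))) (m (k (s)) (m (w (s) (s)) (t))))
4. (g (g (s) (m (s) (t))) (m (k (s)) (m (w (s) (s)) (t))))  →  (g (g (s) (m (s) (t))) (m (k (s)) (m (s) (t))))
normal form: (g (g (s) (m (s) (t))) (m (k (s)) (m (s) (t))))


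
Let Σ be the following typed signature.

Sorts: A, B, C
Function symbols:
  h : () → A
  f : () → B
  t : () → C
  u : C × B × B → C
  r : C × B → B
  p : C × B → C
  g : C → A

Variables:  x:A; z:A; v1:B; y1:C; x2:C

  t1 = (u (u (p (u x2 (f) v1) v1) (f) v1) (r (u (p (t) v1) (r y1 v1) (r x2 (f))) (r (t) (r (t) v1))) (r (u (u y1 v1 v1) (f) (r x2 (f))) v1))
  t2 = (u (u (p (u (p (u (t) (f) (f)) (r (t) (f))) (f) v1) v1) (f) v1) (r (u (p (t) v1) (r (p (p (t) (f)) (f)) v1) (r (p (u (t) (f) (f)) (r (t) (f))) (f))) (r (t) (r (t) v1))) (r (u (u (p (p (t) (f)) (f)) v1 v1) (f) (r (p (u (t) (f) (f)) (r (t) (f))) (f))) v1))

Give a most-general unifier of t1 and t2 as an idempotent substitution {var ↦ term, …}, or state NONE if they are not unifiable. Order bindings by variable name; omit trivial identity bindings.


{x2 ↦ (p (u (t) (f) (f)) (r (t) (f))), y1 ↦ (p (p (t) (f)) (f))}


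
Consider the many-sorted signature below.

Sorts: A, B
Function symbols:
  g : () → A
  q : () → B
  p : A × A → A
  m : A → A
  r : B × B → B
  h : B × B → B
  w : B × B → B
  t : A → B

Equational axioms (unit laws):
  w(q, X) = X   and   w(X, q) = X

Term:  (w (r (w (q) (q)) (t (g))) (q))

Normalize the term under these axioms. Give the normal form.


normal form = (r (q) (t (g)))

1. (w (r (w (q) (q)) (t (g))) (q))  →  (r (w (q) (q)) (t (g)))
2. (r (w (q) (q)) (t (g)))  →  (r (q) (t (g)))


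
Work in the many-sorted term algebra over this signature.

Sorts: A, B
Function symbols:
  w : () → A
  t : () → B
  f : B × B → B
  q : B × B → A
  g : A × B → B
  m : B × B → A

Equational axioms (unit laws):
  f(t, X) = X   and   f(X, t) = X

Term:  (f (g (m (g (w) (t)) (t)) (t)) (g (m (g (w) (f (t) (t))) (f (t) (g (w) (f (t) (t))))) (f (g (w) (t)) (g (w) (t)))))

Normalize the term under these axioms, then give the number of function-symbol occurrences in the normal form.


size = 23

1. (f (g (m (g (w) (t)) (t)) (t)) (g (m (g (w) (f (t) (t))) (f (t) (g (w) (f (t) (t))))) (f (g (w) (t)) (g (w) (t)))))  →  (f (g (m (g (w) (t)) (t)) (t)) (g (m (g (w) (t)) (f (t) (g (w) (f (t) (t))))) (f (g (w) (t)) (g (w) (t)))))
2. (f (g (m (g (w) (t)) (t)) (t)) (g (m (g (w) (t)) (f (t) (g (w) (f (t) (t))))) (f (g (w) (t)) (g (w) (t)))))  →  (f (g (m (g (w) (t)) (t)) (t)) (g (m (g (w) (t)) (g (w) (f (t) (t)))) (f (g (w) (t)) (g (w) (t)))))
3. (f (g (m (g (w) (t)) (t)) (t)) (g (m (g (w) (t)) (g (w) (f (t) (t)))) (f (g (w) (t)) (g (w) (t)))))  →  (f (g (m (g (w) (t)) (t)) (t)) (g (m (g (w) (t)) (g (w) (t))) (f (g (w) (t)) (g (w) (t)))))
normal form: (f (g (m (g (w) (t)) (t)) (t)) (g (m (g (w) (t)) (g (w) (t))) (f (g (w) (t)) (g (w) (t)))))


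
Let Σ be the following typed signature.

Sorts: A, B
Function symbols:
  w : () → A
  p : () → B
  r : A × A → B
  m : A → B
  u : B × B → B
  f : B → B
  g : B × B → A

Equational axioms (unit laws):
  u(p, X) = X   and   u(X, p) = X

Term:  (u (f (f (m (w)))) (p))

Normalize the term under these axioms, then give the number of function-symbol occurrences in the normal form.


1. (u (f (f (m (w)))) (p))  →  (f (f (m (w))))
normal form: (f (f (m (w))))

size = 4


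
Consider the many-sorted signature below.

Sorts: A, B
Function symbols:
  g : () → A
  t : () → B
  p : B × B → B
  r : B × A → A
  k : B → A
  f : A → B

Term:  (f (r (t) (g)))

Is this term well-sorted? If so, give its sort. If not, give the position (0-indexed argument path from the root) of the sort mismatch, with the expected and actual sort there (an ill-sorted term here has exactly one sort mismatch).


well-sorted; sort = B

    (t) : B
    (g) : A
  (r (t) (g)) : A
(f (r (t) (g))) : B


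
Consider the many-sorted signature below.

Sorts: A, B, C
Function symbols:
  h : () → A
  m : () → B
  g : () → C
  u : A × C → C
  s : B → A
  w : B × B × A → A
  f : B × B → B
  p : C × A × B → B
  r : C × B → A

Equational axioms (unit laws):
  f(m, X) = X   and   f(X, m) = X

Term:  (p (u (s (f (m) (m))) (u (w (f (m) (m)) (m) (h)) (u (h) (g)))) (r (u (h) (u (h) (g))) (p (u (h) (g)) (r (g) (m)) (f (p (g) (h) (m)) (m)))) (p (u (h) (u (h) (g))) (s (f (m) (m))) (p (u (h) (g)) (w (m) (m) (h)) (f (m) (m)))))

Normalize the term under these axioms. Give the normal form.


normal form = (p (u (s (m)) (u (w (m) (m) (h)) (u (h) (g)))) (r (u (h) (u (h) (g))) (p (u (h) (g)) (r (g) (m)) (p (g) (h) (m)))) (p (u (h) (u (h) (g))) (s (m)) (p (u (h) (g)) (w (m) (m) (h)) (m))))

1. (p (u (s (f (m) (m))) (u (w (f (m) (m)) (m) (h)) (u (h) (g)))) (r (u (h) (u (h) (g))) (p (u (h) (g)) (r (g) (m)) (f (p (g) (h) (m)) (m)))) (p (u (h) (u (h) (g))) (s (f (m) (m))) (p (u (h) (g)) (w (m) (m) (h)) (f (m) (m)))))  →  (p (u (s (m)) (u (w (f (m) (m)) (m) (h)) (u (h) (g)))) (r (u (h) (u (h) (g))) (p (u (h) (g)) (r (g) (m)) (f (p (g) (h) (m)) (m)))) (p (u (h) (u (h) (g))) (s (f (m) (m))) (p (u (h) (g)) (w (m) (m) (h)) (f (m) (m)))))
2. (p (u (s (m)) (u (w (f (m) (m)) (m) (h)) (u (h) (g)))) (r (u (h) (u (h) (g))) (p (u (h) (g)) (r (g) (m)) (f (p (g) (h) (m)) (m)))) (p (u (h) (u (h) (g))) (s (f (m) (m))) (p (u (h) (g)) (w (m) (m) (h)) (f (m) (m)))))  →  (p (u (s (m)) (u (w (m) (m) (h)) (u (h) (g)))) (r (u (h) (u (h) (g))) (p (u (h) (g)) (r (g) (m)) (f (p (g) (h) (m)) (m)))) (p (u (h) (u (h) (g))) (s (f (m) (m))) (p (u (h) (g)) (w (m) (m) (h)) (f (m) (m)))))
3. (p (u (s (m)) (u (w (m) (m) (h)) (u (h) (g)))) (r (u (h) (u (h) (g))) (p (u (h) (g)) (r (g) (m)) (f (p (g) (h) (m)) (m)))) (p (u (h) (u (h) (g))) (s (f (m) (m))) (p (u (h) (g)) (w (m) (m) (h)) (f (m) (m)))))  →  (p (u (s (m)) (u (w (m) (m) (h)) (u (h) (g)))) (r (u (h) (u (h) (g))) (p (u (h) (g)) (r (g) (m)) (p (g) (h) (m)))) (p (u (h) (u (h) (g))) (s (f (m) (m))) (p (u (h) (g)) (w (m) (m) (h)) (f (m) (m)))))
4. (p (u (s (m)) (u (w (m) (m) (h)) (u (h) (g)))) (r (u (h) (u (h) (g))) (p (u (h) (g)) (r (g) (m)) (p (g) (h) (m)))) (p (u (h) (u (h) (g))) (s (f (m) (m))) (p (u (h) (g)) (w (m) (m) (h)) (f (m) (m)))))  →  (p (u (s (m)) (u (w (m) (m) (h)) (u (h) (g)))) (r (u (h) (u (h) (g))) (p (u (h) (g)) (r (g) (m)) (p (g) (h) (m)))) (p (u (h) (u (h) (g))) (s (m)) (p (u (h) (g)) (w (m) (m) (h)) (f (m) (m)))))
5. (p (u (s (m)) (u (w (m) (m) (h)) (u (h) (g)))) (r (u (h) (u (h) (g))) (p (u (h) (g)) (r (g) (m)) (p (g) (h) (m)))) (p (u (h) (u (h) (g))) (s (m)) (p (u (h) (g)) (w (m) (m) (h)) (f (m) (m)))))  →  (p (u (s (m)) (u (w (m) (m) (h)) (u (h) (g)))) (r (u (h) (u (h) (g))) (p (u (h) (g)) (r (g) (m)) (p (g) (h) (m)))) (p (u (h) (u (h) (g))) (s (m)) (p (u (h) (g)) (w (m) (m) (h)) (m))))


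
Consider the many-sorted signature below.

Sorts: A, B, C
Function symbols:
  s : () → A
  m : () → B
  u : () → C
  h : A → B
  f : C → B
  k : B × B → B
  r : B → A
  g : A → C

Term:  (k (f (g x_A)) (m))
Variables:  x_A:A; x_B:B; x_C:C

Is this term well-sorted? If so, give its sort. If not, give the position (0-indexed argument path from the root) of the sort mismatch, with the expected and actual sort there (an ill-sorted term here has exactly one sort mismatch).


well-sorted; sort = B

      x_A : A
    (g x_A) : C
  (f (g x_A)) : B
  (m) : B
(k (f (g x_A)) (m)) : B


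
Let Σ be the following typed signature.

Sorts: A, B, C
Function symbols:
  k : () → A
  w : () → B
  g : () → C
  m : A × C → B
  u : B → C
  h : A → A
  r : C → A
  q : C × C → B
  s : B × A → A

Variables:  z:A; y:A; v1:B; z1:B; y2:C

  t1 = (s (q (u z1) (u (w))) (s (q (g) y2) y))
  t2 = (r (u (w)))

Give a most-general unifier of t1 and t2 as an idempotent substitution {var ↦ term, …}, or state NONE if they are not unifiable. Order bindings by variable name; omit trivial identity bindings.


NONE (not unifiable)

head clash or occurs-check failure — not unifiable


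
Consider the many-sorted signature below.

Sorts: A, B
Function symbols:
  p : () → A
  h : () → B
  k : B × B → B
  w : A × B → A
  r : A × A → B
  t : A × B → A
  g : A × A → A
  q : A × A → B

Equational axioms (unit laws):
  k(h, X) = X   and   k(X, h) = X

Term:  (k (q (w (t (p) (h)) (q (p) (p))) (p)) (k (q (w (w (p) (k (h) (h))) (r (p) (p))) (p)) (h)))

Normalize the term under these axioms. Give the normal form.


normal form = (k (q (w (t (p) (h)) (q (p) (p))) (p)) (q (w (w (p) (h)) (r (p) (p))) (p)))

1. (k (q (w (t (p) (h)) (q (p) (p))) (p)) (k (q (w (w (p) (k (h) (h))) (r (p) (p))) (p)) (h)))  →  (k (q (w (t (p) (h)) (q (p) (p))) (p)) (q (w (w (p) (k (h) (h))) (r (p) (p))) (p)))
2. (k (q (w (t (p) (h)) (q (p) (p))) (p)) (q (w (w (p) (k (h) (h))) (r (p) (p))) (p)))  →  (k (q (w (t (p) (h)) (q (p) (p))) (p)) (q (w (w (p) (h)) (r (p) (p))) (p)))


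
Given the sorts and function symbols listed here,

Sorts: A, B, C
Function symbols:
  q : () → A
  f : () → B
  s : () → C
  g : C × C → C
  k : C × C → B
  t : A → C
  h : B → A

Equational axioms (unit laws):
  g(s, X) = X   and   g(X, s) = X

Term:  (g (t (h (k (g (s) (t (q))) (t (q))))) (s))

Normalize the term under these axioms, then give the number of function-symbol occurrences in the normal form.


size = 7

1. (g (t (h (k (g (s) (t (q))) (t (q))))) (s))  →  (t (h (k (g (s) (t (q))) (t (q)))))
2. (t (h (k (g (s) (t (q))) (t (q)))))  →  (t (h (k (t (q)) (t (q)))))
normal form: (t (h (k (t (q)) (t (q)))))


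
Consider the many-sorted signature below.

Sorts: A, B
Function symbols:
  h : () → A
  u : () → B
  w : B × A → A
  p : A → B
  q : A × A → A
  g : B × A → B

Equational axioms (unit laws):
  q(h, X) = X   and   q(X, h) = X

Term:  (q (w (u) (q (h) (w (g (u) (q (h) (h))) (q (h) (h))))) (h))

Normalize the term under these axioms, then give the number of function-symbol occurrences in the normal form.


size = 7

1. (q (w (u) (q (h) (w (g (u) (q (h) (h))) (q (h) (h))))) (h))  →  (w (u) (q (h) (w (g (u) (q (h) (h))) (q (h) (h)))))
2. (w (u) (q (h) (w (g (u) (q (h) (h))) (q (h) (h)))))  →  (w (u) (w (g (u) (q (h) (h))) (q (h) (h))))
3. (w (u) (w (g (u) (q (h) (h))) (q (h) (h))))  →  (w (u) (w (g (u) (h)) (q (h) (h))))
4. (w (u) (w (g (u) (h)) (q (h) (h))))  →  (w (u) (w (g (u) (h)) (h)))
normal form: (w (u) (w (g (u) (h)) (h)))


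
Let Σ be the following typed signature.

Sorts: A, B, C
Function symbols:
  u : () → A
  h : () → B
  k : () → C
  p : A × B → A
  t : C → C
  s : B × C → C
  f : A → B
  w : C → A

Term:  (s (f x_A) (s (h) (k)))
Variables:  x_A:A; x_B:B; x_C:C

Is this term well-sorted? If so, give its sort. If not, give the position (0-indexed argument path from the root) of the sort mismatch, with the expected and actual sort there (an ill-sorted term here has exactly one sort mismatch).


    x_A : A
  (f x_A) : B
    (h) : B
    (k) : C
  (s (h) (k)) : C
(s (f x_A) (s (h) (k))) : C

well-sorted; sort = C


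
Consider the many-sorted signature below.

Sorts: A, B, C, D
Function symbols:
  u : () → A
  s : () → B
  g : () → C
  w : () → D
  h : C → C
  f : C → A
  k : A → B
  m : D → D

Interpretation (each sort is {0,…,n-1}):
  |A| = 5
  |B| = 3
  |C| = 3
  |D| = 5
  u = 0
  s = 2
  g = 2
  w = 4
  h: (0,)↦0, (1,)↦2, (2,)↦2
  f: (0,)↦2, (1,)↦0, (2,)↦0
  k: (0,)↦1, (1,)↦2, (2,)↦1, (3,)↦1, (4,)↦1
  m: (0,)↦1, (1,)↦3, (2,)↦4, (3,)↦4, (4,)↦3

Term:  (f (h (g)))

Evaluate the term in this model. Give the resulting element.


value = 0

  g = 2
  (h (g)) = h(2,) = 2
  (f (h (g))) = f(2,) = 0


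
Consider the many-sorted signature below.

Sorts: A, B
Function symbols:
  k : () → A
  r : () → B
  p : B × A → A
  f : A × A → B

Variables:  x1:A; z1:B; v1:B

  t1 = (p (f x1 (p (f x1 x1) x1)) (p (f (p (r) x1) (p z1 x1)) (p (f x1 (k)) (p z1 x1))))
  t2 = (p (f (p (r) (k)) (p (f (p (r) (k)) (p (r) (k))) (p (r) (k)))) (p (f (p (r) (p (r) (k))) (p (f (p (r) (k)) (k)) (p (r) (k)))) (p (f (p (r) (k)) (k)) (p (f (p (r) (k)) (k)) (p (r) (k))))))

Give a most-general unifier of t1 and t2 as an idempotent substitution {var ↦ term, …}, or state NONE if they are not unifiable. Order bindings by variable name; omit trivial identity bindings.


{x1 ↦ (p (r) (k)), z1 ↦ (f (p (r) (k)) (k))}


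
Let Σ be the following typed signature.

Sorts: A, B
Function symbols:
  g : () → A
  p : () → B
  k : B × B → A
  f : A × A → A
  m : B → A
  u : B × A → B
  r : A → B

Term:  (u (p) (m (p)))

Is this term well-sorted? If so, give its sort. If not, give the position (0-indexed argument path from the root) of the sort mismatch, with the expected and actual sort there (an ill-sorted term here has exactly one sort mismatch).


well-sorted; sort = B

  (p) : B
    (p) : B
  (m (p)) : A
(u (p) (m (p))) : B


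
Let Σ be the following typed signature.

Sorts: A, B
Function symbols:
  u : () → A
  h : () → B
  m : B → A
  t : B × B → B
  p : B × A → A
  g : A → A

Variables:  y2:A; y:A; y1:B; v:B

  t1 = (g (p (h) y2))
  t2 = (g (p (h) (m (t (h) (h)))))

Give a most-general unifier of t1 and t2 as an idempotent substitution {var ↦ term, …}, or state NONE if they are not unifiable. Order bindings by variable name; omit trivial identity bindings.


{y2 ↦ (m (t (h) (h)))}


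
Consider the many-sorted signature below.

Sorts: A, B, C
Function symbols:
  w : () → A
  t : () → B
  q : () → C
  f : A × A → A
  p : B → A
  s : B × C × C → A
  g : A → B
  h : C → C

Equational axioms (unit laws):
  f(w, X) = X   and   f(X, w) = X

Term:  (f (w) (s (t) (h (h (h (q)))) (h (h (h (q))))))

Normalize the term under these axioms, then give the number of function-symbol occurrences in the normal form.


1. (f (w) (s (t) (h (h (h (q)))) (h (h (h (q))))))  →  (s (t) (h (h (h (q)))) (h (h (h (q)))))
normal form: (s (t) (h (h (h (q)))) (h (h (h (q)))))

size = 10


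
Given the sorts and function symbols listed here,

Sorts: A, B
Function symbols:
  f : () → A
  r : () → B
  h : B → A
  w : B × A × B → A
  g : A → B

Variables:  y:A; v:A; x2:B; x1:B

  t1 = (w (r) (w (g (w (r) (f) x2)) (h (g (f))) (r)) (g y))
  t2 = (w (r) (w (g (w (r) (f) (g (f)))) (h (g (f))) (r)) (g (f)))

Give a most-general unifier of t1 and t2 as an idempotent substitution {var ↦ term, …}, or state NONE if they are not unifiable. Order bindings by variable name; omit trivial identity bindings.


{x2 ↦ (g (f)), y ↦ (f)}


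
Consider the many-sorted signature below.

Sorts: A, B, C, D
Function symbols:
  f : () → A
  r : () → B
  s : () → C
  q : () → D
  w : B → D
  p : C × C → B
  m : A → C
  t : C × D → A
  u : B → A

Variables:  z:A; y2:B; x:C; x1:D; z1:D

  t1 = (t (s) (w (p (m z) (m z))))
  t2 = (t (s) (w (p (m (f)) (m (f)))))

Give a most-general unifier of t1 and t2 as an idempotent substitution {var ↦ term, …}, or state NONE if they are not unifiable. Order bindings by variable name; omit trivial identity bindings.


{z ↦ (f)}


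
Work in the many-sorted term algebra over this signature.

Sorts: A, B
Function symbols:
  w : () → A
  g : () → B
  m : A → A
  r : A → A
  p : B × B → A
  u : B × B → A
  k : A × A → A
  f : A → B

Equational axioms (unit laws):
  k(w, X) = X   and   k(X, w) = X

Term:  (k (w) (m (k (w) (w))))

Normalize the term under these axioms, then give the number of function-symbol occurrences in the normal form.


1. (k (w) (m (k (w) (w))))  →  (m (k (w) (w)))
2. (m (k (w) (w)))  →  (m (w))
normal form: (m (w))

size = 2


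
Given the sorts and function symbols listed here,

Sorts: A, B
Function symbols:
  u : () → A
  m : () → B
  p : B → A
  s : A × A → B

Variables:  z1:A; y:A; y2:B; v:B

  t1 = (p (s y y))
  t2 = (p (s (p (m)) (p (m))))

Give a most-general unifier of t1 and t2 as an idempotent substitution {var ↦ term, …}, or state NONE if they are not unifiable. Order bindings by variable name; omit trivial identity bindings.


{y ↦ (p (m))}


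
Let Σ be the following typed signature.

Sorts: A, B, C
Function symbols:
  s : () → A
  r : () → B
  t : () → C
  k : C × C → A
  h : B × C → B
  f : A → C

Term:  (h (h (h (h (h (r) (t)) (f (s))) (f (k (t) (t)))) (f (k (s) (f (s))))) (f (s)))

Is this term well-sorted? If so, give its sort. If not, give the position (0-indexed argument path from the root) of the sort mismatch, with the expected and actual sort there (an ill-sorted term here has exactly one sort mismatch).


ill-sorted at position [0, 1, 0, 0]: expected C, got A

          (r) : B
          (t) : C
        (h (r) (t)) : B
          (s) : A
        (f (s)) : C
      (h (h (r) (t)) (f (s))) : B
          (t) : C
          (t) : C
        (k (t) (t)) : A
      (f (k (t) (t))) : C
    (h (h (h (r) (t)) (f (s))) (f (k (t) (t)))) : B
        (s) : A
          (s) : A
        (f (s)) : C
      (k (s) (f (s))) : ✗ arg 0 at [0, 1, 0, 0] has sort A, expected C
    (s) : A
  (f (s)) : C


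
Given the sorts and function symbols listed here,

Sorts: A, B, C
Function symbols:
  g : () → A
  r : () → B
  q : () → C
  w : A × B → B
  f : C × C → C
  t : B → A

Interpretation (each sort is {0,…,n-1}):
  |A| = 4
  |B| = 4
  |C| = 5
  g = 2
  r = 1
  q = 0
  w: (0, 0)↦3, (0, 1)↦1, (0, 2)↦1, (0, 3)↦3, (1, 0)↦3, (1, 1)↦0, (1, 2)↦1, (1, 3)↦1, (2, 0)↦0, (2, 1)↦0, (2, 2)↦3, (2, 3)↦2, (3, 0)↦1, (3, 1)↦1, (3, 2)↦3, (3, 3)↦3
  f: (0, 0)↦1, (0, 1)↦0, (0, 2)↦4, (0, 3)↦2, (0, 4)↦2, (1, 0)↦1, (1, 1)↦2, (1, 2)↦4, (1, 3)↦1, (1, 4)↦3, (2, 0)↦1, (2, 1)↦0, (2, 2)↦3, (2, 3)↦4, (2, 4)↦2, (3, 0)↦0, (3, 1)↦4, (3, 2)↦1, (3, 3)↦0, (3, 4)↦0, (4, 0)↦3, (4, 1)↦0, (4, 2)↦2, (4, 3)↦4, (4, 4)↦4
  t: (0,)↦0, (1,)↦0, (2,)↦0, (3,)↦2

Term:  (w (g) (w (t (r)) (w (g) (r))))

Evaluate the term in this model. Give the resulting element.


value = 2

  g = 2
  r = 1
  (t (r)) = t(1,) = 0
  g = 2
  r = 1
  (w (g) (r)) = w(2, 1) = 0
  (w (t (r)) (w (g) (r))) = w(0, 0) = 3
  (w (g) (w (t (r)) (w (g) (r)))) = w(2, 3) = 2


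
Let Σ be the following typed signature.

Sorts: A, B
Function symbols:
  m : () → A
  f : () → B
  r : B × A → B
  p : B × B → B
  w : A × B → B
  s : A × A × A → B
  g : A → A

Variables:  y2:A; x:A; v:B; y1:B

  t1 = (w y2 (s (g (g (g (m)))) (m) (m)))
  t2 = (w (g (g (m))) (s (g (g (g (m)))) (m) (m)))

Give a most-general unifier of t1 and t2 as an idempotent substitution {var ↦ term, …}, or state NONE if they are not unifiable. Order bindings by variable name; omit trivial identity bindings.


{y2 ↦ (g (g (m)))}


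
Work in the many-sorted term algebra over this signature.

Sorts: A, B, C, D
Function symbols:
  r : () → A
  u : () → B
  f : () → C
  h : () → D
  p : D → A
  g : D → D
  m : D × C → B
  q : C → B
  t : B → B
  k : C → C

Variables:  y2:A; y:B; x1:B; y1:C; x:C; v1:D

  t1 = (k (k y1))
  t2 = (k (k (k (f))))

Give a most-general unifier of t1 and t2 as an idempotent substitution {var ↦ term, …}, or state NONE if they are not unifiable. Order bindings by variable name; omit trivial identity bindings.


{y1 ↦ (k (f))}


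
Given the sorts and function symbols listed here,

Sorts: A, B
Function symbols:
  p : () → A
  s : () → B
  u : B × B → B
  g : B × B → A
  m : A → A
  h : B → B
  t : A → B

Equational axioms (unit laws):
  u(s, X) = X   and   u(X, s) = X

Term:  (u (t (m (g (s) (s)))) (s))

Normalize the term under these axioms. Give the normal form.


normal form = (t (m (g (s) (s))))

1. (u (t (m (g (s) (s)))) (s))  →  (t (m (g (s) (s))))


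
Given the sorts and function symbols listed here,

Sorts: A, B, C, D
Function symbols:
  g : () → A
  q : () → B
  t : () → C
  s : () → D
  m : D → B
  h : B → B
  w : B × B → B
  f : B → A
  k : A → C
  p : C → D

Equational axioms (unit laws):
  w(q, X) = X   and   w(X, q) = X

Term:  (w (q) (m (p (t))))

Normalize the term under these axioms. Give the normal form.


1. (w (q) (m (p (t))))  →  (m (p (t)))

normal form = (m (p (t)))


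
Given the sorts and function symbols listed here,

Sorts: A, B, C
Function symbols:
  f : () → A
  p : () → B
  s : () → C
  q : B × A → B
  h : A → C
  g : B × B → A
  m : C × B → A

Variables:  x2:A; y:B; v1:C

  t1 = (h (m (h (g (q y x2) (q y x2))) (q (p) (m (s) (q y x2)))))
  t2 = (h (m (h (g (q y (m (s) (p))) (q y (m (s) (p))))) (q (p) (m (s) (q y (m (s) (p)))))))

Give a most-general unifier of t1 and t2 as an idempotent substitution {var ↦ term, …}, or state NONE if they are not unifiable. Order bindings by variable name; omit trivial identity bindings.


{x2 ↦ (m (s) (p))}


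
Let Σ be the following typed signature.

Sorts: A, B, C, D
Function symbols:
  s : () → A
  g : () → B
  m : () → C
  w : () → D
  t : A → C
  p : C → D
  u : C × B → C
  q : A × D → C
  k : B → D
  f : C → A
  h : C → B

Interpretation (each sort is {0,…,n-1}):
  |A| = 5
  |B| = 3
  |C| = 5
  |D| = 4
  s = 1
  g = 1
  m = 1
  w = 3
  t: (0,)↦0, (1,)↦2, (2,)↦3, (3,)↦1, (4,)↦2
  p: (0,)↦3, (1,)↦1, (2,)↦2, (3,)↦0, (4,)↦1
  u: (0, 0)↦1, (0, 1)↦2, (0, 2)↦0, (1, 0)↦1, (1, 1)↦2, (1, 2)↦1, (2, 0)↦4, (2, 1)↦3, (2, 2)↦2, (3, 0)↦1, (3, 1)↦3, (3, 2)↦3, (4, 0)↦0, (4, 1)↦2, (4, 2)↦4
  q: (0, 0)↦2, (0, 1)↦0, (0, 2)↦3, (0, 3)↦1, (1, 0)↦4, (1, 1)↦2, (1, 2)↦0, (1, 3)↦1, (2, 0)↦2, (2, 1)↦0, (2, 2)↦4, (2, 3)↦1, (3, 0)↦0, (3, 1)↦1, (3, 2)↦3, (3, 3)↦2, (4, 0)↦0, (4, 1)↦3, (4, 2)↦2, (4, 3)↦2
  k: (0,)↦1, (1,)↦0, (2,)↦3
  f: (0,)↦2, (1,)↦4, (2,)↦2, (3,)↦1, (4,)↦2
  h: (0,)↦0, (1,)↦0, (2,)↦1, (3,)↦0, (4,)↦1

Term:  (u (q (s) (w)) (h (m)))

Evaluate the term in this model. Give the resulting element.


  s = 1
  w = 3
  (q (s) (w)) = q(1, 3) = 1
  m = 1
  (h (m)) = h(1,) = 0
  (u (q (s) (w)) (h (m))) = u(1, 0) = 1

value = 1


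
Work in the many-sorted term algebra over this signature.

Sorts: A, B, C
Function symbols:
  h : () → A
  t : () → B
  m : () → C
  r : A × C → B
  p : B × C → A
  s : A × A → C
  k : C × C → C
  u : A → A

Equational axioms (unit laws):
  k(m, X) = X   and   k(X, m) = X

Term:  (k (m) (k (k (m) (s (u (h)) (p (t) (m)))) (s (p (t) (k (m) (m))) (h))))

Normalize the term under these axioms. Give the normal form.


normal form = (k (s (u (h)) (p (t) (m))) (s (p (t) (m)) (h)))

1. (k (m) (k (k (m) (s (u (h)) (p (t) (m)))) (s (p (t) (k (m) (m))) (h))))  →  (k (k (m) (s (u (h)) (p (t) (m)))) (s (p (t) (k (m) (m))) (h)))
2. (k (k (m) (s (u (h)) (p (t) (m)))) (s (p (t) (k (m) (m))) (h)))  →  (k (s (u (h)) (p (t) (m))) (s (p (t) (k (m) (m))) (h)))
3. (k (s (u (h)) (p (t) (m))) (s (p (t) (k (m) (m))) (h)))  →  (k (s (u (h)) (p (t) (m))) (s (p (t) (m)) (h)))


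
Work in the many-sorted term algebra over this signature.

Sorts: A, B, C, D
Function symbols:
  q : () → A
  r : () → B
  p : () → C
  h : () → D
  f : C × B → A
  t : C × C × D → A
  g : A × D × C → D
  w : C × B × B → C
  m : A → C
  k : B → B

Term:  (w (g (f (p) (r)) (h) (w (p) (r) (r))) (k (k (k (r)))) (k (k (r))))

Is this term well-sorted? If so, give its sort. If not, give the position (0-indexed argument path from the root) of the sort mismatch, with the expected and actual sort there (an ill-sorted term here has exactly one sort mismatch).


ill-sorted at position [0]: expected C, got D

      (p) : C
      (r) : B
    (f (p) (r)) : A
    (h) : D
      (p) : C
      (r) : B
      (r) : B
    (w (p) (r) (r)) : C
  (g (f (p) (r)) (h) (w (p) (r) (r))) : D
        (r) : B
      (k (r)) : B
    (k (k (r))) : B
  (k (k (k (r)))) : B
      (r) : B
    (k (r)) : B
  (k (k (r))) : B
(w (g (f (p) (r)) (h) (w (p) (r) (r))) (k (k (k (r)))) (k (k (r)))) : ✗ arg 0 at [0] has sort D, expected C


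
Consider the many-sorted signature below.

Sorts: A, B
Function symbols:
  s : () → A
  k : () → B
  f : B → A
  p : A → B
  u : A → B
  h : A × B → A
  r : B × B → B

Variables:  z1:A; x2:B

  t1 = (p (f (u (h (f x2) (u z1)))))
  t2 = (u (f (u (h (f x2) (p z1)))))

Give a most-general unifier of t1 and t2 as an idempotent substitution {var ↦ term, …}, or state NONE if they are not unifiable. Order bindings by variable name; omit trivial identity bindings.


head clash or occurs-check failure — not unifiable

NONE (not unifiable)


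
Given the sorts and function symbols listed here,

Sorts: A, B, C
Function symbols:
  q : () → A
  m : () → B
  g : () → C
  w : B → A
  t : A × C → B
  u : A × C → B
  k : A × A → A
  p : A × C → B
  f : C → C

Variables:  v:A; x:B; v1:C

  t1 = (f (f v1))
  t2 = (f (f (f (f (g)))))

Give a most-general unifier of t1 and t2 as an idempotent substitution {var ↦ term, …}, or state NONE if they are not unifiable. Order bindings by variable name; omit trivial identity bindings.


{v1 ↦ (f (f (g)))}


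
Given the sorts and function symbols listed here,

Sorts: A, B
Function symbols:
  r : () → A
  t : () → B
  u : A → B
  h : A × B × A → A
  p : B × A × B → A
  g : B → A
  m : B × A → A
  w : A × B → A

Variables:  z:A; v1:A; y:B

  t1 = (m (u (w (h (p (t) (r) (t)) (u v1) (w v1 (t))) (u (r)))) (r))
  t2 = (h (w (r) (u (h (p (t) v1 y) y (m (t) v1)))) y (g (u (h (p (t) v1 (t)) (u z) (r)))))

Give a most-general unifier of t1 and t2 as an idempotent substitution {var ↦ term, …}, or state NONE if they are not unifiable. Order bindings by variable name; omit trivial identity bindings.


head clash or occurs-check failure — not unifiable

NONE (not unifiable)


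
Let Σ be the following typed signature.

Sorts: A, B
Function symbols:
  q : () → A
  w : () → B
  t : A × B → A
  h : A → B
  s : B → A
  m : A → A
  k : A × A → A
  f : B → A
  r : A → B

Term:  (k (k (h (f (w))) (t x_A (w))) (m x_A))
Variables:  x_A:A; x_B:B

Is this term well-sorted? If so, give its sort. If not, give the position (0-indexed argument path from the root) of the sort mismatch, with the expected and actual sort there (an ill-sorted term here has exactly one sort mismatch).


ill-sorted at position [0, 0]: expected A, got B

        (w) : B
      (f (w)) : A
    (h (f (w))) : B
      x_A : A
      (w) : B
    (t x_A (w)) : A
  (k (h (f (w))) (t x_A (w))) : ✗ arg 0 at [0, 0] has sort B, expected A
    x_A : A
  (m x_A) : A


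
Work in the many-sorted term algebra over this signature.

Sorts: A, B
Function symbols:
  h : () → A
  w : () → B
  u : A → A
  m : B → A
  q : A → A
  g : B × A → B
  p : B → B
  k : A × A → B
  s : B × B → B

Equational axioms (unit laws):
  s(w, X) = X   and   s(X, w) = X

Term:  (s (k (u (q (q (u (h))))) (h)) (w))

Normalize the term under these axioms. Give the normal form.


1. (s (k (u (q (q (u (h))))) (h)) (w))  →  (k (u (q (q (u (h))))) (h))

normal form = (k (u (q (q (u (h))))) (h))


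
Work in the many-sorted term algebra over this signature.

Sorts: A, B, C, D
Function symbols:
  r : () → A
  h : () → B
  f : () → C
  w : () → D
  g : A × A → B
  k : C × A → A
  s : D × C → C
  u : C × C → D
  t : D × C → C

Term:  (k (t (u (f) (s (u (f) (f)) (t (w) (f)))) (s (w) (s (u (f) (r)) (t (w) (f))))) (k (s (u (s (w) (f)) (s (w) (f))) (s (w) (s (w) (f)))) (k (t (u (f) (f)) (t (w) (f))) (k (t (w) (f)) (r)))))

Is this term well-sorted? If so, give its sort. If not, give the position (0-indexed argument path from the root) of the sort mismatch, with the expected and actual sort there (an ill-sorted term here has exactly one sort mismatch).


      (f) : C
          (f) : C
          (f) : C
        (u (f) (f)) : D
          (w) : D
          (f) : C
        (t (w) (f)) : C
      (s (u (f) (f)) (t (w) (f))) : C
    (u (f) (s (u (f) (f)) (t (w) (f)))) : D
      (w) : D
          (f) : C
          (r) : A
        (u (f) (r)) : ✗ arg 1 at [0, 1, 1, 0, 1] has sort A, expected C
          (w) : D
          (f) : C
        (t (w) (f)) : C
          (w) : D
          (f) : C
        (s (w) (f)) : C
          (w) : D
          (f) : C
        (s (w) (f)) : C
      (u (s (w) (f)) (s (w) (f))) : D
        (w) : D
          (w) : D
          (f) : C
        (s (w) (f)) : C
      (s (w) (s (w) (f))) : C
    (s (u (s (w) (f)) (s (w) (f))) (s (w) (s (w) (f)))) : C
          (f) : C
          (f) : C
        (u (f) (f)) : D
          (w) : D
          (f) : C
        (t (w) (f)) : C
      (t (u (f) (f)) (t (w) (f))) : C
          (w) : D
          (f) : C
        (t (w) (f)) : C
        (r) : A
      (k (t (w) (f)) (r)) : A
    (k (t (u (f) (f)) (t (w) (f))) (k (t (w) (f)) (r))) : A
  (k (s (u (s (w) (f)) (s (w) (f))) (s (w) (s (w) (f)))) (k (t (u (f) (f)) (t (w) (f))) (k (t (w) (f)) (r)))) : A

ill-sorted at position [0, 1, 1, 0, 1]: expected C, got A
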